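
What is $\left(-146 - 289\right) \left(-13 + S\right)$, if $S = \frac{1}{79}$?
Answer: $\frac{446310}{79} \approx 5649.5$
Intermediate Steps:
$S = \frac{1}{79} \approx 0.012658$
$\left(-146 - 289\right) \left(-13 + S\right) = \left(-146 - 289\right) \left(-13 + \frac{1}{79}\right) = \left(-435\right) \left(- \frac{1026}{79}\right) = \frac{446310}{79}$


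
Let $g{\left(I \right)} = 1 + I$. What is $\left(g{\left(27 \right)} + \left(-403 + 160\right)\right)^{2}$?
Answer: $46225$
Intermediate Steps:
$\left(g{\left(27 \right)} + \left(-403 + 160\right)\right)^{2} = \left(\left(1 + 27\right) + \left(-403 + 160\right)\right)^{2} = \left(28 - 243\right)^{2} = \left(-215\right)^{2} = 46225$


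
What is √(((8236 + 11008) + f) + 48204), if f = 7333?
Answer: 3*√8309 ≈ 273.46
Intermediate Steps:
√(((8236 + 11008) + f) + 48204) = √(((8236 + 11008) + 7333) + 48204) = √((19244 + 7333) + 48204) = √(26577 + 48204) = √74781 = 3*√8309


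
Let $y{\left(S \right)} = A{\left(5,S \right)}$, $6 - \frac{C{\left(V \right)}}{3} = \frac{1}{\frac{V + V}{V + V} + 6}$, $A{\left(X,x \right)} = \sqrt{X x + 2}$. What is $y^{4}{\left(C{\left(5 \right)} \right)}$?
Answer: $\frac{395641}{49} \approx 8074.3$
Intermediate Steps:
$A{\left(X,x \right)} = \sqrt{2 + X x}$
$C{\left(V \right)} = \frac{123}{7}$ ($C{\left(V \right)} = 18 - \frac{3}{\frac{V + V}{V + V} + 6} = 18 - \frac{3}{\frac{2 V}{2 V} + 6} = 18 - \frac{3}{2 V \frac{1}{2 V} + 6} = 18 - \frac{3}{1 + 6} = 18 - \frac{3}{7} = \frac{123}{7}$)
$y{\left(S \right)} = \sqrt{2 + 5 S}$
$y^{4}{\left(C{\left(5 \right)} \right)} = \left(\sqrt{2 + 5 \cdot \frac{123}{7}}\right)^{4} = \left(\sqrt{2 + \frac{615}{7}}\right)^{4} = \left(\sqrt{\frac{629}{7}}\right)^{4} = \left(\frac{\sqrt{4403}}{7}\right)^{4} = \frac{395641}{49}$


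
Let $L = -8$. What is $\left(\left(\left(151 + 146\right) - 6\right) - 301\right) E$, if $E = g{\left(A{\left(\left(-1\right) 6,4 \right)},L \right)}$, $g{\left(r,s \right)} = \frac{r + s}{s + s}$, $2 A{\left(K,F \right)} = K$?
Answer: $- \frac{55}{8} \approx -6.875$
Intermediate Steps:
$A{\left(K,F \right)} = \frac{K}{2}$
$g{\left(r,s \right)} = \frac{r + s}{2 s}$
$E = \frac{11}{16}$ ($E = \frac{\frac{\left(-1\right) 6}{2} - 8}{2 \left(-8\right)} = \frac{1}{2} \left(- \frac{1}{8}\right) \left(\frac{1}{2} \left(-6\right) - 8\right) = \frac{1}{2} \left(- \frac{1}{8}\right) \left(-3 - 8\right) = \frac{1}{2} \left(- \frac{1}{8}\right) \left(-11\right) = \frac{11}{16} \approx 0.6875$)
$\left(\left(\left(151 + 146\right) - 6\right) - 301\right) E = \left(\left(\left(151 + 146\right) - 6\right) - 301\right) \frac{11}{16} = \left(\left(297 - 6\right) - 301\right) \frac{11}{16} = \left(291 - 301\right) \frac{11}{16} = \left(-10\right) \frac{11}{16} = - \frac{55}{8}$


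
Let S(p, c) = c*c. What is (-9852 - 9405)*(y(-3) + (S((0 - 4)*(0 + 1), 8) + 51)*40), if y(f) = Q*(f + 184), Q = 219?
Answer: -851910423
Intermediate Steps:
S(p, c) = c**2
y(f) = 40296 + 219*f (y(f) = 219*(f + 184) = 219*(184 + f) = 40296 + 219*f)
(-9852 - 9405)*(y(-3) + (S((0 - 4)*(0 + 1), 8) + 51)*40) = (-9852 - 9405)*((40296 + 219*(-3)) + (8**2 + 51)*40) = -19257*((40296 - 657) + (64 + 51)*40) = -19257*(39639 + 115*40) = -19257*(39639 + 4600) = -19257*44239 = -851910423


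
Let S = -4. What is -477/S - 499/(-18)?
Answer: 5291/36 ≈ 146.97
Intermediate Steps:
-477/S - 499/(-18) = -477/(-4) - 499/(-18) = -477*(-¼) - 499*(-1/18) = 477/4 + 499/18 = 5291/36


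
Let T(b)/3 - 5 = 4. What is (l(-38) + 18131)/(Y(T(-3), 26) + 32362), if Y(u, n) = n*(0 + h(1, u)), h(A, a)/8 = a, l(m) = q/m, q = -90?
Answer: 172267/360791 ≈ 0.47747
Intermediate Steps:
T(b) = 27 (T(b) = 15 + 3*4 = 15 + 12 = 27)
l(m) = -90/m
h(A, a) = 8*a
Y(u, n) = 8*n*u (Y(u, n) = n*(0 + 8*u) = n*(8*u) = 8*n*u)
(l(-38) + 18131)/(Y(T(-3), 26) + 32362) = (-90/(-38) + 18131)/(8*26*27 + 32362) = (-90*(-1/38) + 18131)/(5616 + 32362) = (45/19 + 18131)/37978 = (344534/19)*(1/37978) = 172267/360791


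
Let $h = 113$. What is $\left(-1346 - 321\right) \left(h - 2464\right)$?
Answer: $3919117$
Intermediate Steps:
$\left(-1346 - 321\right) \left(h - 2464\right) = \left(-1346 - 321\right) \left(113 - 2464\right) = \left(-1667\right) \left(-2351\right) = 3919117$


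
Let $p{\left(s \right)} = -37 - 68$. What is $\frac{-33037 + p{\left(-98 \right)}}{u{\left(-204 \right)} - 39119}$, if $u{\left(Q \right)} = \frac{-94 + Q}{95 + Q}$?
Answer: $\frac{3612478}{4263673} \approx 0.84727$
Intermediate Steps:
$p{\left(s \right)} = -105$ ($p{\left(s \right)} = -37 - 68 = -105$)
$u{\left(Q \right)} = \frac{-94 + Q}{95 + Q}$
$\frac{-33037 + p{\left(-98 \right)}}{u{\left(-204 \right)} - 39119} = \frac{-33037 - 105}{\frac{-94 - 204}{95 - 204} - 39119} = - \frac{33142}{\frac{1}{-109} \left(-298\right) - 39119} = - \frac{33142}{\left(- \frac{1}{109}\right) \left(-298\right) - 39119} = - \frac{33142}{\frac{298}{109} - 39119} = - \frac{33142}{- \frac{4263673}{109}} = \left(-33142\right) \left(- \frac{109}{4263673}\right) = \frac{3612478}{4263673}$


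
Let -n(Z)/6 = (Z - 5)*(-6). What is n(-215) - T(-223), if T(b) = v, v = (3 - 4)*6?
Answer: -7914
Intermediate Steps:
v = -6 (v = -1*6 = -6)
T(b) = -6
n(Z) = -180 + 36*Z (n(Z) = -6*(Z - 5)*(-6) = -6*(-5 + Z)*(-6) = -6*(30 - 6*Z) = -180 + 36*Z)
n(-215) - T(-223) = (-180 + 36*(-215)) - 1*(-6) = (-180 - 7740) + 6 = -7920 + 6 = -7914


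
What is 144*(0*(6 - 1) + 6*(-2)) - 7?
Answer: -1735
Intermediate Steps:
144*(0*(6 - 1) + 6*(-2)) - 7 = 144*(0*5 - 12) - 7 = 144*(0 - 12) - 7 = 144*(-12) - 7 = -1728 - 7 = -1735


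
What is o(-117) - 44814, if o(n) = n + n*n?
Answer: -31242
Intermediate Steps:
o(n) = n + n²
o(-117) - 44814 = -117*(1 - 117) - 44814 = -117*(-116) - 44814 = 13572 - 44814 = -31242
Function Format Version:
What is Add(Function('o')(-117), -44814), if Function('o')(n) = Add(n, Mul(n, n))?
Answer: -31242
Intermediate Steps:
Function('o')(n) = Add(n, Pow(n, 2))
Add(Function('o')(-117), -44814) = Add(Mul(-117, Add(1, -117)), -44814) = Add(Mul(-117, -116), -44814) = Add(13572, -44814) = -31242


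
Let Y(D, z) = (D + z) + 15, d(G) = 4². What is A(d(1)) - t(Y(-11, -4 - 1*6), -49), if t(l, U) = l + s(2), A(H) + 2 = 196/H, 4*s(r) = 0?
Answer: 65/4 ≈ 16.250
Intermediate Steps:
s(r) = 0 (s(r) = (¼)*0 = 0)
d(G) = 16
Y(D, z) = 15 + D + z
A(H) = -2 + 196/H
t(l, U) = l (t(l, U) = l + 0 = l)
A(d(1)) - t(Y(-11, -4 - 1*6), -49) = (-2 + 196/16) - (15 - 11 + (-4 - 1*6)) = (-2 + 196*(1/16)) - (15 - 11 + (-4 - 6)) = (-2 + 49/4) - (15 - 11 - 10) = 41/4 - 1*(-6) = 41/4 + 6 = 65/4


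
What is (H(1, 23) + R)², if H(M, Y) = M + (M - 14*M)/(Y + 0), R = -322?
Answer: 54700816/529 ≈ 1.0340e+5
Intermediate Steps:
H(M, Y) = M - 13*M/Y (H(M, Y) = M + (-13*M)/Y = M - 13*M/Y)
(H(1, 23) + R)² = (1*(-13 + 23)/23 - 322)² = (1*(1/23)*10 - 322)² = (10/23 - 322)² = (-7396/23)² = 54700816/529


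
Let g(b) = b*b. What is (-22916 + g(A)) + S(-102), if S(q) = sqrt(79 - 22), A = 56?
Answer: -19780 + sqrt(57) ≈ -19772.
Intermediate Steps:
g(b) = b**2
S(q) = sqrt(57)
(-22916 + g(A)) + S(-102) = (-22916 + 56**2) + sqrt(57) = (-22916 + 3136) + sqrt(57) = -19780 + sqrt(57)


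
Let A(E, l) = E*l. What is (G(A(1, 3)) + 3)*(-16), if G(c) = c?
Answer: -96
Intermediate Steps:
(G(A(1, 3)) + 3)*(-16) = (1*3 + 3)*(-16) = (3 + 3)*(-16) = 6*(-16) = -96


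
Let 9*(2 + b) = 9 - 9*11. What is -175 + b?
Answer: -187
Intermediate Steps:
b = -12 (b = -2 + (9 - 9*11)/9 = -2 + (9 - 99)/9 = -2 + (1/9)*(-90) = -2 - 10 = -12)
-175 + b = -175 - 12 = -187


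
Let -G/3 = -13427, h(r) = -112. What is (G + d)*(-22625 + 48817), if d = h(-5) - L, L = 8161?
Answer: 838353536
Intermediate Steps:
G = 40281 (G = -3*(-13427) = 40281)
d = -8273 (d = -112 - 1*8161 = -112 - 8161 = -8273)
(G + d)*(-22625 + 48817) = (40281 - 8273)*(-22625 + 48817) = 32008*26192 = 838353536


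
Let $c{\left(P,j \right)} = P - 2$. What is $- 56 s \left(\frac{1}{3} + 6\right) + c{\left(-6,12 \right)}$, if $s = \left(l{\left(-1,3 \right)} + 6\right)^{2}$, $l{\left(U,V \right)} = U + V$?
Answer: $- \frac{68120}{3} \approx -22707.0$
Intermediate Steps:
$c{\left(P,j \right)} = -2 + P$ ($c{\left(P,j \right)} = P - 2 = -2 + P$)
$s = 64$ ($s = \left(\left(-1 + 3\right) + 6\right)^{2} = \left(2 + 6\right)^{2} = 8^{2} = 64$)
$- 56 s \left(\frac{1}{3} + 6\right) + c{\left(-6,12 \right)} = - 56 \cdot 64 \left(\frac{1}{3} + 6\right) - 8 = - 56 \cdot 64 \cdot \frac{19}{3} - 8 = \left(-56\right) \frac{1216}{3} - 8 = - \frac{68096}{3} - 8 = - \frac{68120}{3}$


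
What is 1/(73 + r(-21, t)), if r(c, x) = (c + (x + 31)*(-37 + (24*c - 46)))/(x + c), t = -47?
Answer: -68/4407 ≈ -0.015430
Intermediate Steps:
r(c, x) = (c + (-83 + 24*c)*(31 + x))/(c + x) (r(c, x) = (c + (31 + x)*(-37 + (-46 + 24*c)))/(c + x) = (c + (31 + x)*(-83 + 24*c))/(c + x) = (c + (-83 + 24*c)*(31 + x))/(c + x))
1/(73 + r(-21, t)) = 1/(73 + (-2573 - 83*(-47) + 745*(-21) + 24*(-21)*(-47))/(-21 - 47)) = 1/(73 + (-2573 + 3901 - 15645 + 23688)/(-68)) = 1/(73 - 1/68*9371) = 1/(73 - 9371/68) = 1/(-4407/68) = -68/4407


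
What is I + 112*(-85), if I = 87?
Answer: -9433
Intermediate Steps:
I + 112*(-85) = 87 + 112*(-85) = 87 - 9520 = -9433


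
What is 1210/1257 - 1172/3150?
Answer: 389716/659925 ≈ 0.59055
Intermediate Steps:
1210/1257 - 1172/3150 = 1210*(1/1257) - 1172*1/3150 = 1210/1257 - 586/1575 = 389716/659925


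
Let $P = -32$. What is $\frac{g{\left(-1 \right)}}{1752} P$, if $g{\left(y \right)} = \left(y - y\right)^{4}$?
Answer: $0$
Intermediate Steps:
$g{\left(y \right)} = 0$ ($g{\left(y \right)} = 0^{4} = 0$)
$\frac{g{\left(-1 \right)}}{1752} P = \frac{0}{1752} \left(-32\right) = 0 \cdot \frac{1}{1752} \left(-32\right) = 0 \left(-32\right) = 0$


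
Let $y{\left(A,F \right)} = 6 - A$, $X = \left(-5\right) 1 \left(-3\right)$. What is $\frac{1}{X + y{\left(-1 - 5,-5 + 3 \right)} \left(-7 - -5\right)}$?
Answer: $- \frac{1}{9} \approx -0.11111$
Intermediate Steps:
$X = 15$ ($X = \left(-5\right) \left(-3\right) = 15$)
$\frac{1}{X + y{\left(-1 - 5,-5 + 3 \right)} \left(-7 - -5\right)} = \frac{1}{15 + \left(6 - \left(-1 - 5\right)\right) \left(-7 - -5\right)} = \frac{1}{15 + \left(6 - \left(-1 - 5\right)\right) \left(-7 + 5\right)} = \frac{1}{15 + \left(6 - -6\right) \left(-2\right)} = \frac{1}{15 + \left(6 + 6\right) \left(-2\right)} = \frac{1}{15 + 12 \left(-2\right)} = \frac{1}{15 - 24} = \frac{1}{-9} = - \frac{1}{9}$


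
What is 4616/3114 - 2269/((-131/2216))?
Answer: 7829060276/203967 ≈ 38384.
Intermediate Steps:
4616/3114 - 2269/((-131/2216)) = 4616*(1/3114) - 2269/((-131*1/2216)) = 2308/1557 - 2269/(-131/2216) = 2308/1557 - 2269*(-2216/131) = 2308/1557 + 5028104/131 = 7829060276/203967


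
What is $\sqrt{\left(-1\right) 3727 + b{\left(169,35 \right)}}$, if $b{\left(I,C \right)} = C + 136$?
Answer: $2 i \sqrt{889} \approx 59.632 i$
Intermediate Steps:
$b{\left(I,C \right)} = 136 + C$
$\sqrt{\left(-1\right) 3727 + b{\left(169,35 \right)}} = \sqrt{\left(-1\right) 3727 + \left(136 + 35\right)} = \sqrt{-3727 + 171} = \sqrt{-3556} = 2 i \sqrt{889}$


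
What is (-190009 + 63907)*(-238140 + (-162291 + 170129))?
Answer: 29041542804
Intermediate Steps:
(-190009 + 63907)*(-238140 + (-162291 + 170129)) = -126102*(-238140 + 7838) = -126102*(-230302) = 29041542804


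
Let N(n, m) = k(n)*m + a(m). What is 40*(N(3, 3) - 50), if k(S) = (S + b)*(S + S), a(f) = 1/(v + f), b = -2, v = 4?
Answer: -8920/7 ≈ -1274.3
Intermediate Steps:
a(f) = 1/(4 + f)
k(S) = 2*S*(-2 + S) (k(S) = (S - 2)*(S + S) = (-2 + S)*(2*S) = 2*S*(-2 + S))
N(n, m) = 1/(4 + m) + 2*m*n*(-2 + n) (N(n, m) = (2*n*(-2 + n))*m + 1/(4 + m) = 2*m*n*(-2 + n) + 1/(4 + m) = 1/(4 + m) + 2*m*n*(-2 + n))
40*(N(3, 3) - 50) = 40*((1 + 2*3*3*(-2 + 3)*(4 + 3))/(4 + 3) - 50) = 40*((1 + 2*3*3*1*7)/7 - 50) = 40*((1 + 126)/7 - 50) = 40*((1/7)*127 - 50) = 40*(127/7 - 50) = 40*(-223/7) = -8920/7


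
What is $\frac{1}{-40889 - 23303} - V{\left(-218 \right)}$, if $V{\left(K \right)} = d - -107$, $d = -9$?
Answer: $- \frac{6290817}{64192} \approx -98.0$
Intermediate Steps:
$V{\left(K \right)} = 98$ ($V{\left(K \right)} = -9 - -107 = -9 + 107 = 98$)
$\frac{1}{-40889 - 23303} - V{\left(-218 \right)} = \frac{1}{-40889 - 23303} - 98 = \frac{1}{-64192} - 98 = - \frac{1}{64192} - 98 = - \frac{6290817}{64192}$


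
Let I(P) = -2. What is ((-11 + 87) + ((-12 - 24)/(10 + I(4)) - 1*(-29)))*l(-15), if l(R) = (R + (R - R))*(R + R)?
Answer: 45225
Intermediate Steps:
l(R) = 2*R² (l(R) = (R + 0)*(2*R) = R*(2*R) = 2*R²)
((-11 + 87) + ((-12 - 24)/(10 + I(4)) - 1*(-29)))*l(-15) = ((-11 + 87) + ((-12 - 24)/(10 - 2) - 1*(-29)))*(2*(-15)²) = (76 + (-36/8 + 29))*(2*225) = (76 + (-36*⅛ + 29))*450 = (76 + (-9/2 + 29))*450 = (76 + 49/2)*450 = (201/2)*450 = 45225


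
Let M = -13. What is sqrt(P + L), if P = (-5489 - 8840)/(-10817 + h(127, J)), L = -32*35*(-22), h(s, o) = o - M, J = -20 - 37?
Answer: sqrt(2906722576709)/10861 ≈ 156.98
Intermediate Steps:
J = -57
h(s, o) = 13 + o (h(s, o) = o - 1*(-13) = o + 13 = 13 + o)
L = 24640 (L = -1120*(-22) = 24640)
P = 14329/10861 (P = (-5489 - 8840)/(-10817 + (13 - 57)) = -14329/(-10817 - 44) = -14329/(-10861) = -14329*(-1/10861) = 14329/10861 ≈ 1.3193)
sqrt(P + L) = sqrt(14329/10861 + 24640) = sqrt(267629369/10861) = sqrt(2906722576709)/10861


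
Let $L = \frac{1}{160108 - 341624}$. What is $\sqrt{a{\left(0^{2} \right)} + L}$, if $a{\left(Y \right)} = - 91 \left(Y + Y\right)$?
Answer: $\frac{i \sqrt{45379}}{90758} \approx 0.0023472 i$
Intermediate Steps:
$a{\left(Y \right)} = - 182 Y$ ($a{\left(Y \right)} = - 91 \cdot 2 Y = - 182 Y$)
$L = - \frac{1}{181516}$ ($L = \frac{1}{-181516} = - \frac{1}{181516} \approx -5.5092 \cdot 10^{-6}$)
$\sqrt{a{\left(0^{2} \right)} + L} = \sqrt{- 182 \cdot 0^{2} - \frac{1}{181516}} = \sqrt{\left(-182\right) 0 - \frac{1}{181516}} = \sqrt{0 - \frac{1}{181516}} = \sqrt{- \frac{1}{181516}} = \frac{i \sqrt{45379}}{90758}$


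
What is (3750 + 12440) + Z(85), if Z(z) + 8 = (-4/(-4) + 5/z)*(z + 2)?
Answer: 276660/17 ≈ 16274.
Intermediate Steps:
Z(z) = -8 + (1 + 5/z)*(2 + z) (Z(z) = -8 + (-4/(-4) + 5/z)*(z + 2) = -8 + (-4*(-1/4) + 5/z)*(2 + z) = -8 + (1 + 5/z)*(2 + z))
(3750 + 12440) + Z(85) = (3750 + 12440) + (-1 + 85 + 10/85) = 16190 + (-1 + 85 + 10*(1/85)) = 16190 + (-1 + 85 + 2/17) = 16190 + 1430/17 = 276660/17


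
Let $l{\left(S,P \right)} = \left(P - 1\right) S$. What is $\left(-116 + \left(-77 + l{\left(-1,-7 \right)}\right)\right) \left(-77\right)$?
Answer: $14245$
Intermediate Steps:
$l{\left(S,P \right)} = S \left(-1 + P\right)$ ($l{\left(S,P \right)} = \left(-1 + P\right) S = S \left(-1 + P\right)$)
$\left(-116 + \left(-77 + l{\left(-1,-7 \right)}\right)\right) \left(-77\right) = \left(-116 - 69\right) \left(-77\right) = \left(-185\right) \left(-77\right) = 14245$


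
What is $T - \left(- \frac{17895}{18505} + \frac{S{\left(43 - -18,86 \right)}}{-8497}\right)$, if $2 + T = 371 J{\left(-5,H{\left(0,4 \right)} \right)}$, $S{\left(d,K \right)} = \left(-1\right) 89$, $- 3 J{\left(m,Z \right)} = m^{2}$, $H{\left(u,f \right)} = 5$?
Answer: $- \frac{291773047435}{94342191} \approx -3092.7$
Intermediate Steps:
$J{\left(m,Z \right)} = - \frac{m^{2}}{3}$
$S{\left(d,K \right)} = -89$
$T = - \frac{9281}{3}$ ($T = -2 + 371 \left(- \frac{\left(-5\right)^{2}}{3}\right) = -2 + 371 \left(\left(- \frac{1}{3}\right) 25\right) = -2 + 371 \left(- \frac{25}{3}\right) = -2 - \frac{9275}{3} = - \frac{9281}{3} \approx -3093.7$)
$T - \left(- \frac{17895}{18505} + \frac{S{\left(43 - -18,86 \right)}}{-8497}\right) = - \frac{9281}{3} - \left(- \frac{17895}{18505} - \frac{89}{-8497}\right) = - \frac{9281}{3} - \left(\left(-17895\right) \frac{1}{18505} - - \frac{89}{8497}\right) = - \frac{9281}{3} - \left(- \frac{3579}{3701} + \frac{89}{8497}\right) = - \frac{9281}{3} - - \frac{30081374}{31447397} = - \frac{9281}{3} + \frac{30081374}{31447397} = - \frac{291773047435}{94342191}$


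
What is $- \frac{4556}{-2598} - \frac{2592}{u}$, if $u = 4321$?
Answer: $\frac{6476230}{5612979} \approx 1.1538$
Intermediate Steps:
$- \frac{4556}{-2598} - \frac{2592}{u} = - \frac{4556}{-2598} - \frac{2592}{4321} = \left(-4556\right) \left(- \frac{1}{2598}\right) - \frac{2592}{4321} = \frac{2278}{1299} - \frac{2592}{4321} = \frac{6476230}{5612979}$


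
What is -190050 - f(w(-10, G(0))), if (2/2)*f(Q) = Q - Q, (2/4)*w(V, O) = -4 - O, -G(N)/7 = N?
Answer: -190050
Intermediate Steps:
G(N) = -7*N
w(V, O) = -8 - 2*O (w(V, O) = 2*(-4 - O) = -8 - 2*O)
f(Q) = 0 (f(Q) = Q - Q = 0)
-190050 - f(w(-10, G(0))) = -190050 - 1*0 = -190050 + 0 = -190050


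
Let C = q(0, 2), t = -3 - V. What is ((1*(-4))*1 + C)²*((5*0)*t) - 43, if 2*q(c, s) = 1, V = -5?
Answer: -43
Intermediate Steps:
q(c, s) = ½ (q(c, s) = (½)*1 = ½)
t = 2 (t = -3 - 1*(-5) = -3 + 5 = 2)
C = ½ ≈ 0.50000
((1*(-4))*1 + C)²*((5*0)*t) - 43 = ((1*(-4))*1 + ½)²*((5*0)*2) - 43 = (-4*1 + ½)²*(0*2) - 43 = (-4 + ½)²*0 - 43 = (-7/2)²*0 - 43 = (49/4)*0 - 43 = 0 - 43 = -43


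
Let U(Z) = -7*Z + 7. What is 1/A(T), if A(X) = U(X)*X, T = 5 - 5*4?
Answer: -1/1680 ≈ -0.00059524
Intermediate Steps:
U(Z) = 7 - 7*Z
T = -15 (T = 5 - 20 = -15)
A(X) = X*(7 - 7*X) (A(X) = (7 - 7*X)*X = X*(7 - 7*X))
1/A(T) = 1/(7*(-15)*(1 - 1*(-15))) = 1/(7*(-15)*(1 + 15)) = 1/(7*(-15)*16) = 1/(-1680) = -1/1680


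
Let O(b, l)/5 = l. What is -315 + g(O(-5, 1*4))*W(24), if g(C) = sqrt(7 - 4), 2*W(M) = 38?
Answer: -315 + 19*sqrt(3) ≈ -282.09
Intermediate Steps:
W(M) = 19 (W(M) = (1/2)*38 = 19)
O(b, l) = 5*l
g(C) = sqrt(3)
-315 + g(O(-5, 1*4))*W(24) = -315 + sqrt(3)*19 = -315 + 19*sqrt(3)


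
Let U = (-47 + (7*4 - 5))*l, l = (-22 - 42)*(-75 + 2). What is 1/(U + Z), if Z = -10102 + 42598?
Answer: -1/79632 ≈ -1.2558e-5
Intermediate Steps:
l = 4672 (l = -64*(-73) = 4672)
Z = 32496
U = -112128 (U = (-47 + (7*4 - 5))*4672 = (-47 + (28 - 5))*4672 = (-47 + 23)*4672 = -24*4672 = -112128)
1/(U + Z) = 1/(-112128 + 32496) = 1/(-79632) = -1/79632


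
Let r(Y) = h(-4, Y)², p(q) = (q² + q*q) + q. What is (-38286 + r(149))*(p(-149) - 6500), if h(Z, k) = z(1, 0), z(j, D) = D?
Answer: -1445411358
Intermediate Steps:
h(Z, k) = 0
p(q) = q + 2*q² (p(q) = (q² + q²) + q = 2*q² + q = q + 2*q²)
r(Y) = 0 (r(Y) = 0² = 0)
(-38286 + r(149))*(p(-149) - 6500) = (-38286 + 0)*(-149*(1 + 2*(-149)) - 6500) = -38286*(-149*(1 - 298) - 6500) = -38286*(-149*(-297) - 6500) = -38286*(44253 - 6500) = -38286*37753 = -1445411358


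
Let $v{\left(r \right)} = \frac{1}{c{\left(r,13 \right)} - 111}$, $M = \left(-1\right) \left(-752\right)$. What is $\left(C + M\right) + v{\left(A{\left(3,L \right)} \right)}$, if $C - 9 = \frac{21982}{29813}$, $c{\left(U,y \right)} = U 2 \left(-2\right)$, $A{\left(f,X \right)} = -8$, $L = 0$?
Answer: $\frac{1794034512}{2355227} \approx 761.72$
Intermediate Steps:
$c{\left(U,y \right)} = - 4 U$ ($c{\left(U,y \right)} = 2 U \left(-2\right) = - 4 U$)
$M = 752$
$C = \frac{290299}{29813}$ ($C = 9 + \frac{21982}{29813} = \frac{290299}{29813} \approx 9.7373$)
$v{\left(r \right)} = \frac{1}{-111 - 4 r}$ ($v{\left(r \right)} = \frac{1}{- 4 r - 111} = \frac{1}{-111 - 4 r}$)
$\left(C + M\right) + v{\left(A{\left(3,L \right)} \right)} = \left(\frac{290299}{29813} + 752\right) - \frac{1}{111 + 4 \left(-8\right)} = \frac{22709675}{29813} - \frac{1}{111 - 32} = \frac{22709675}{29813} - \frac{1}{79} = \frac{1794034512}{2355227}$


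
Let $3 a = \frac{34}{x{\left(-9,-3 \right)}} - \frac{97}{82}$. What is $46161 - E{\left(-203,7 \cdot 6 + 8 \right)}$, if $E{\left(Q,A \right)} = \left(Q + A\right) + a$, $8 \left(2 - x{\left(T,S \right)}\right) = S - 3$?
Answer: $\frac{125315599}{2706} \approx 46310.0$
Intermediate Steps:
$x{\left(T,S \right)} = \frac{19}{8} - \frac{S}{8}$ ($x{\left(T,S \right)} = 2 - \frac{S - 3}{8} = 2 - \frac{-3 + S}{8} = 2 - \left(- \frac{3}{8} + \frac{S}{8}\right) = \frac{19}{8} - \frac{S}{8}$)
$a = \frac{10085}{2706}$ ($a = \frac{\frac{34}{\frac{19}{8} - - \frac{3}{8}} - \frac{97}{82}}{3} = \frac{\frac{34}{\frac{19}{8} + \frac{3}{8}} - \frac{97}{82}}{3} = \frac{\frac{34}{\frac{11}{4}} - \frac{97}{82}}{3} = \frac{34 \cdot \frac{4}{11} - \frac{97}{82}}{3} = \frac{\frac{136}{11} - \frac{97}{82}}{3} = \frac{1}{3} \cdot \frac{10085}{902} = \frac{10085}{2706} \approx 3.7269$)
$E{\left(Q,A \right)} = \frac{10085}{2706} + A + Q$ ($E{\left(Q,A \right)} = \left(Q + A\right) + \frac{10085}{2706} = \left(A + Q\right) + \frac{10085}{2706} = \frac{10085}{2706} + A + Q$)
$46161 - E{\left(-203,7 \cdot 6 + 8 \right)} = 46161 - \left(\frac{10085}{2706} + \left(7 \cdot 6 + 8\right) - 203\right) = 46161 - \left(\frac{10085}{2706} + \left(42 + 8\right) - 203\right) = 46161 - \left(\frac{10085}{2706} + 50 - 203\right) = 46161 - - \frac{403933}{2706} = 46161 + \frac{403933}{2706} = \frac{125315599}{2706}$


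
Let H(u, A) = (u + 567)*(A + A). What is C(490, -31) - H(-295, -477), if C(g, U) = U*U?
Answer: 260449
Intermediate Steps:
H(u, A) = 2*A*(567 + u) (H(u, A) = (567 + u)*(2*A) = 2*A*(567 + u))
C(g, U) = U²
C(490, -31) - H(-295, -477) = (-31)² - 2*(-477)*(567 - 295) = 961 - 2*(-477)*272 = 961 - 1*(-259488) = 961 + 259488 = 260449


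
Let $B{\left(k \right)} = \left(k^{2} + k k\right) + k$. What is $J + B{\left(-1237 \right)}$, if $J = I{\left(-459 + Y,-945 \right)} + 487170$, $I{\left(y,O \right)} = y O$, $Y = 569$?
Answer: $3442321$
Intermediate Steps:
$I{\left(y,O \right)} = O y$
$B{\left(k \right)} = k + 2 k^{2}$ ($B{\left(k \right)} = \left(k^{2} + k^{2}\right) + k = 2 k^{2} + k = k + 2 k^{2}$)
$J = 383220$ ($J = - 945 \left(-459 + 569\right) + 487170 = \left(-945\right) 110 + 487170 = -103950 + 487170 = 383220$)
$J + B{\left(-1237 \right)} = 383220 - 1237 \left(1 + 2 \left(-1237\right)\right) = 383220 - 1237 \left(1 - 2474\right) = 383220 - -3059101 = 383220 + 3059101 = 3442321$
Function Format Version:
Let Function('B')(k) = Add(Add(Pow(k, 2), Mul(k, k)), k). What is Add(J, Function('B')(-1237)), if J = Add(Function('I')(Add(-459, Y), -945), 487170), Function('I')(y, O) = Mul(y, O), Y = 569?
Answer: 3442321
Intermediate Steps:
Function('I')(y, O) = Mul(O, y)
Function('B')(k) = Add(k, Mul(2, Pow(k, 2))) (Function('B')(k) = Add(Add(Pow(k, 2), Pow(k, 2)), k) = Add(Mul(2, Pow(k, 2)), k) = Add(k, Mul(2, Pow(k, 2))))
J = 383220 (J = Add(Mul(-945, Add(-459, 569)), 487170) = Add(Mul(-945, 110), 487170) = Add(-103950, 487170) = 383220)
Add(J, Function('B')(-1237)) = Add(383220, Mul(-1237, Add(1, Mul(2, -1237)))) = Add(383220, Mul(-1237, Add(1, -2474))) = Add(383220, Mul(-1237, -2473)) = Add(383220, 3059101) = 3442321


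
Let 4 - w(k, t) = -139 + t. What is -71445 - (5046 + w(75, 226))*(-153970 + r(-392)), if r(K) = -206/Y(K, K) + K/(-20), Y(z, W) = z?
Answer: 106957449493/140 ≈ 7.6398e+8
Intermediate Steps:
w(k, t) = 143 - t (w(k, t) = 4 - (-139 + t) = 4 + (139 - t) = 143 - t)
r(K) = -206/K - K/20 (r(K) = -206/K + K/(-20) = -206/K + K*(-1/20) = -206/K - K/20)
-71445 - (5046 + w(75, 226))*(-153970 + r(-392)) = -71445 - (5046 + (143 - 1*226))*(-153970 + (-206/(-392) - 1/20*(-392))) = -71445 - (5046 + (143 - 226))*(-153970 + (-206*(-1/392) + 98/5)) = -71445 - (5046 - 83)*(-153970 + (103/196 + 98/5)) = -71445 - 4963*(-153970 + 19723/980) = -71445 - 4963*(-150870877)/980 = -71445 - 1*(-106967451793/140) = -71445 + 106967451793/140 = 106957449493/140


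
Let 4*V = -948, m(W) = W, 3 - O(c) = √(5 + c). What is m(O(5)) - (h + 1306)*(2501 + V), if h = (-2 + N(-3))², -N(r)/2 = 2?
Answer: -3038285 - √10 ≈ -3.0383e+6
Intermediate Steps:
N(r) = -4 (N(r) = -2*2 = -4)
O(c) = 3 - √(5 + c)
V = -237 (V = (¼)*(-948) = -237)
h = 36 (h = (-2 - 4)² = (-6)² = 36)
m(O(5)) - (h + 1306)*(2501 + V) = (3 - √(5 + 5)) - (36 + 1306)*(2501 - 237) = (3 - √10) - 1342*2264 = (3 - √10) - 1*3038288 = (3 - √10) - 3038288 = -3038285 - √10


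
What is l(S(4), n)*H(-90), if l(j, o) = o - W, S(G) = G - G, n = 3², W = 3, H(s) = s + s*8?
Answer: -4860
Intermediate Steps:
H(s) = 9*s (H(s) = s + 8*s = 9*s)
n = 9
S(G) = 0
l(j, o) = -3 + o (l(j, o) = o - 1*3 = o - 3 = -3 + o)
l(S(4), n)*H(-90) = (-3 + 9)*(9*(-90)) = 6*(-810) = -4860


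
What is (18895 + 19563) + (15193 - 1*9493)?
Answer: 44158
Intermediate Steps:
(18895 + 19563) + (15193 - 1*9493) = 38458 + (15193 - 9493) = 38458 + 5700 = 44158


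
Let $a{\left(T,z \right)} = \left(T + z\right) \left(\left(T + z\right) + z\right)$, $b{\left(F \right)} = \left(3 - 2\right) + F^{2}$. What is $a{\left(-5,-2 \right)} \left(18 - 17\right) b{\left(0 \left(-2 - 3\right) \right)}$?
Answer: $63$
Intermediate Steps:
$b{\left(F \right)} = 1 + F^{2}$
$a{\left(T,z \right)} = \left(T + z\right) \left(T + 2 z\right)$
$a{\left(-5,-2 \right)} \left(18 - 17\right) b{\left(0 \left(-2 - 3\right) \right)} = \left(\left(-5\right)^{2} + 2 \left(-2\right)^{2} + 3 \left(-5\right) \left(-2\right)\right) \left(18 - 17\right) \left(1 + \left(0 \left(-2 - 3\right)\right)^{2}\right) = \left(25 + 2 \cdot 4 + 30\right) 1 \left(1 + \left(0 \left(-5\right)\right)^{2}\right) = \left(25 + 8 + 30\right) 1 \left(1 + 0^{2}\right) = 63 \cdot 1 \left(1 + 0\right) = 63 \cdot 1 = 63$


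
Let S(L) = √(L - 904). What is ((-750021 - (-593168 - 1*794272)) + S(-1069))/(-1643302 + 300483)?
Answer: -637419/1342819 - I*√1973/1342819 ≈ -0.47469 - 3.3079e-5*I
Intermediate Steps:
S(L) = √(-904 + L)
((-750021 - (-593168 - 1*794272)) + S(-1069))/(-1643302 + 300483) = ((-750021 - (-593168 - 1*794272)) + √(-904 - 1069))/(-1643302 + 300483) = ((-750021 - (-593168 - 794272)) + √(-1973))/(-1342819) = ((-750021 - 1*(-1387440)) + I*√1973)*(-1/1342819) = ((-750021 + 1387440) + I*√1973)*(-1/1342819) = (637419 + I*√1973)*(-1/1342819) = -637419/1342819 - I*√1973/1342819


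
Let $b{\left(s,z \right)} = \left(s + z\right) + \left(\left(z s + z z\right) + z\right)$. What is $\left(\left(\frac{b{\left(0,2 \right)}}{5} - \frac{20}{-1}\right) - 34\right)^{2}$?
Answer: $\frac{3844}{25} \approx 153.76$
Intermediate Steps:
$b{\left(s,z \right)} = s + z^{2} + 2 z + s z$ ($b{\left(s,z \right)} = \left(s + z\right) + \left(\left(s z + z^{2}\right) + z\right) = \left(s + z\right) + \left(\left(z^{2} + s z\right) + z\right) = \left(s + z\right) + \left(z + z^{2} + s z\right) = s + z^{2} + 2 z + s z$)
$\left(\left(\frac{b{\left(0,2 \right)}}{5} - \frac{20}{-1}\right) - 34\right)^{2} = \left(\left(\frac{0 + 2^{2} + 2 \cdot 2 + 0 \cdot 2}{5} - \frac{20}{-1}\right) - 34\right)^{2} = \left(\left(\left(0 + 4 + 4 + 0\right) \frac{1}{5} - -20\right) - 34\right)^{2} = \left(\left(8 \cdot \frac{1}{5} + 20\right) - 34\right)^{2} = \left(\left(\frac{8}{5} + 20\right) - 34\right)^{2} = \left(\frac{108}{5} - 34\right)^{2} = \left(- \frac{62}{5}\right)^{2} = \frac{3844}{25}$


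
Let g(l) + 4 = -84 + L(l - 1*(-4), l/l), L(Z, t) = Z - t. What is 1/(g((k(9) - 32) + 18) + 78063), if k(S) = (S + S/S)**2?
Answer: 1/78064 ≈ 1.2810e-5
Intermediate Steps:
k(S) = (1 + S)**2 (k(S) = (S + 1)**2 = (1 + S)**2)
g(l) = -85 + l (g(l) = -4 + (-84 + ((l - 1*(-4)) - l/l)) = -4 + (-84 + ((l + 4) - 1*1)) = -4 + (-84 + ((4 + l) - 1)) = -4 + (-84 + (3 + l)) = -4 + (-81 + l) = -85 + l)
1/(g((k(9) - 32) + 18) + 78063) = 1/((-85 + (((1 + 9)**2 - 32) + 18)) + 78063) = 1/((-85 + ((10**2 - 32) + 18)) + 78063) = 1/((-85 + ((100 - 32) + 18)) + 78063) = 1/((-85 + (68 + 18)) + 78063) = 1/((-85 + 86) + 78063) = 1/(1 + 78063) = 1/78064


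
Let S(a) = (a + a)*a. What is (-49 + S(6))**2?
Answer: 529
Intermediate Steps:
S(a) = 2*a**2 (S(a) = (2*a)*a = 2*a**2)
(-49 + S(6))**2 = (-49 + 2*6**2)**2 = (-49 + 2*36)**2 = (-49 + 72)**2 = 23**2 = 529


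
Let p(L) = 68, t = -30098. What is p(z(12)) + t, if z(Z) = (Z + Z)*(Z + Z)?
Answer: -30030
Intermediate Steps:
z(Z) = 4*Z² (z(Z) = (2*Z)*(2*Z) = 4*Z²)
p(z(12)) + t = 68 - 30098 = -30030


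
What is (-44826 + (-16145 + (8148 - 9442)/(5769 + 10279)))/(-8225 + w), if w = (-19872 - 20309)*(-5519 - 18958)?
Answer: -489231951/7891620946688 ≈ -6.1994e-5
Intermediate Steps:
w = 983510337 (w = -40181*(-24477) = 983510337)
(-44826 + (-16145 + (8148 - 9442)/(5769 + 10279)))/(-8225 + w) = (-44826 + (-16145 + (8148 - 9442)/(5769 + 10279)))/(-8225 + 983510337) = (-44826 + (-16145 - 1294/16048))/983502112 = (-44826 + (-16145 - 1294*1/16048))*(1/983502112) = (-44826 + (-16145 - 647/8024))*(1/983502112) = (-44826 - 129548127/8024)*(1/983502112) = -489231951/8024*1/983502112 = -489231951/7891620946688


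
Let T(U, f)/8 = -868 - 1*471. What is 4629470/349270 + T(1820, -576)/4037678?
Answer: 934428389521/70511989753 ≈ 13.252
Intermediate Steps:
T(U, f) = -10712 (T(U, f) = 8*(-868 - 1*471) = 8*(-868 - 471) = 8*(-1339) = -10712)
4629470/349270 + T(1820, -576)/4037678 = 4629470/349270 - 10712/4037678 = 4629470*(1/349270) - 10712*1/4037678 = 462947/34927 - 5356/2018839 = 934428389521/70511989753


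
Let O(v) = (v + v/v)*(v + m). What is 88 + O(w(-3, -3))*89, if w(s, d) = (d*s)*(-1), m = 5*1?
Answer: 2936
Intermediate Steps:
m = 5
w(s, d) = -d*s
O(v) = (1 + v)*(5 + v) (O(v) = (v + v/v)*(v + 5) = (v + 1)*(5 + v) = (1 + v)*(5 + v))
88 + O(w(-3, -3))*89 = 88 + (5 + (-1*(-3)*(-3))² + 6*(-1*(-3)*(-3)))*89 = 88 + (5 + (-9)² + 6*(-9))*89 = 88 + (5 + 81 - 54)*89 = 88 + 32*89 = 88 + 2848 = 2936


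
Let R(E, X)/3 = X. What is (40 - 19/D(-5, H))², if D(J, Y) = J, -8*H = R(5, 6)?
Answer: 47961/25 ≈ 1918.4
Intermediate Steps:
R(E, X) = 3*X
H = -9/4 (H = -3*6/8 = -⅛*18 = -9/4 ≈ -2.2500)
(40 - 19/D(-5, H))² = (40 - 19/(-5))² = (40 - 19*(-⅕))² = (40 + 19/5)² = (219/5)² = 47961/25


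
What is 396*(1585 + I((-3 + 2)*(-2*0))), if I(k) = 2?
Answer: 628452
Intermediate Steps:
396*(1585 + I((-3 + 2)*(-2*0))) = 396*(1585 + 2) = 396*1587 = 628452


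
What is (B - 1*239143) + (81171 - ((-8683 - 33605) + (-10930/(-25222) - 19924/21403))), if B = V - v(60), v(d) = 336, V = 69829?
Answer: -733378108902/15877249 ≈ -46191.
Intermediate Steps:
B = 69493 (B = 69829 - 1*336 = 69829 - 336 = 69493)
(B - 1*239143) + (81171 - ((-8683 - 33605) + (-10930/(-25222) - 19924/21403))) = (69493 - 1*239143) + (81171 - ((-8683 - 33605) + (-10930/(-25222) - 19924/21403))) = (69493 - 239143) + (81171 - (-42288 + (-10930*(-1/25222) - 19924*1/21403))) = -169650 + (81171 - (-42288 + (5465/12611 - 1172/1259))) = -169650 + (81171 - (-42288 - 7899657/15877249)) = -169650 + (81171 - 1*(-671425005369/15877249)) = -169650 + (81171 + 671425005369/15877249) = -169650 + 1960197183948/15877249 = -733378108902/15877249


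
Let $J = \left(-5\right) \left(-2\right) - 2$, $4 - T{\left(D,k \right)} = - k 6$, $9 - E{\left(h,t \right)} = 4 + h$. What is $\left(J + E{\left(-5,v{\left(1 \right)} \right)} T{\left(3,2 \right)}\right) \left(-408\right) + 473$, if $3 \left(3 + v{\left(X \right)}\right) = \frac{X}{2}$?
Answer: $-68071$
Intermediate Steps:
$v{\left(X \right)} = -3 + \frac{X}{6}$ ($v{\left(X \right)} = -3 + \frac{X \frac{1}{2}}{3} = -3 + \frac{\frac{1}{2} X}{3} = -3 + \frac{X}{6}$)
$E{\left(h,t \right)} = 5 - h$ ($E{\left(h,t \right)} = 9 - \left(4 + h\right) = 5 - h$)
$T{\left(D,k \right)} = 4 + 6 k$ ($T{\left(D,k \right)} = 4 - - k 6 = 4 - - 6 k = 4 + 6 k$)
$J = 8$ ($J = 10 - 2 = 8$)
$\left(J + E{\left(-5,v{\left(1 \right)} \right)} T{\left(3,2 \right)}\right) \left(-408\right) + 473 = \left(8 + \left(5 - -5\right) \left(4 + 6 \cdot 2\right)\right) \left(-408\right) + 473 = \left(8 + \left(5 + 5\right) \left(4 + 12\right)\right) \left(-408\right) + 473 = \left(8 + 10 \cdot 16\right) \left(-408\right) + 473 = \left(8 + 160\right) \left(-408\right) + 473 = 168 \left(-408\right) + 473 = -68544 + 473 = -68071$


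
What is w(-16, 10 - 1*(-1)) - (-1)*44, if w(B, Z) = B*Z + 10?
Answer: -122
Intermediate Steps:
w(B, Z) = 10 + B*Z
w(-16, 10 - 1*(-1)) - (-1)*44 = (10 - 16*(10 - 1*(-1))) - (-1)*44 = (10 - 16*(10 + 1)) - 1*(-44) = (10 - 16*11) + 44 = (10 - 176) + 44 = -166 + 44 = -122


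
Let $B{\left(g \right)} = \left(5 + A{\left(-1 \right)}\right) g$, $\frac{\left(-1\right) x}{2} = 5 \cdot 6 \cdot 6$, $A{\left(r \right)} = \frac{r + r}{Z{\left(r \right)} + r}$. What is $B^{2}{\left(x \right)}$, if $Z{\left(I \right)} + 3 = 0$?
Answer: $3920400$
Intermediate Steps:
$Z{\left(I \right)} = -3$ ($Z{\left(I \right)} = -3 + 0 = -3$)
$A{\left(r \right)} = \frac{2 r}{-3 + r}$ ($A{\left(r \right)} = \frac{r + r}{-3 + r} = \frac{2 r}{-3 + r}$)
$x = -360$ ($x = - 2 \cdot 5 \cdot 6 \cdot 6 = - 2 \cdot 30 \cdot 6 = \left(-2\right) 180 = -360$)
$B{\left(g \right)} = \frac{11 g}{2}$ ($B{\left(g \right)} = \left(5 + 2 \left(-1\right) \frac{1}{-3 - 1}\right) g = \left(5 + 2 \left(-1\right) \frac{1}{-4}\right) g = \left(5 + 2 \left(-1\right) \left(- \frac{1}{4}\right)\right) g = \left(5 + \frac{1}{2}\right) g = \frac{11 g}{2}$)
$B^{2}{\left(x \right)} = \left(\frac{11}{2} \left(-360\right)\right)^{2} = \left(-1980\right)^{2} = 3920400$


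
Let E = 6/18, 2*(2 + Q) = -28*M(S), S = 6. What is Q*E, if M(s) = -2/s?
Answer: 8/9 ≈ 0.88889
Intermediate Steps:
Q = 8/3 (Q = -2 + (-(-56)/6)/2 = -2 + (-28*(-⅓))/2 = -2 + (½)*(28/3) = -2 + 14/3 = 8/3 ≈ 2.6667)
E = ⅓ (E = 6*(1/18) = ⅓ ≈ 0.33333)
Q*E = (8/3)*(⅓) = 8/9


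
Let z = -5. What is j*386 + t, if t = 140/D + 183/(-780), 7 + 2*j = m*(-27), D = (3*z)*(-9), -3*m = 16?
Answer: 185621453/7020 ≈ 26442.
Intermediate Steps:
m = -16/3 (m = -1/3*16 = -16/3 ≈ -5.3333)
D = 135 (D = (3*(-5))*(-9) = -15*(-9) = 135)
j = 137/2 (j = -7/2 + (-16/3*(-27))/2 = -7/2 + (1/2)*144 = -7/2 + 72 = 137/2 ≈ 68.500)
t = 5633/7020 (t = 140/135 + 183/(-780) = 140*(1/135) + 183*(-1/780) = 28/27 - 61/260 = 5633/7020 ≈ 0.80242)
j*386 + t = (137/2)*386 + 5633/7020 = 26441 + 5633/7020 = 185621453/7020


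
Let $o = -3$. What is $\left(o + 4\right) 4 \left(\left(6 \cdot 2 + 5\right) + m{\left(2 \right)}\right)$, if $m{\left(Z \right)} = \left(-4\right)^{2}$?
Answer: $132$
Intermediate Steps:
$m{\left(Z \right)} = 16$
$\left(o + 4\right) 4 \left(\left(6 \cdot 2 + 5\right) + m{\left(2 \right)}\right) = \left(-3 + 4\right) 4 \left(\left(6 \cdot 2 + 5\right) + 16\right) = 1 \cdot 4 \left(\left(12 + 5\right) + 16\right) = 4 \left(17 + 16\right) = 4 \cdot 33 = 132$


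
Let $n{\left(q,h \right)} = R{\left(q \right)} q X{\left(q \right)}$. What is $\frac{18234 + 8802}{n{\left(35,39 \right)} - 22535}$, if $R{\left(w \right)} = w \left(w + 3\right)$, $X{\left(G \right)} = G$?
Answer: $\frac{27036}{1606715} \approx 0.016827$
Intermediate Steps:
$R{\left(w \right)} = w \left(3 + w\right)$
$n{\left(q,h \right)} = q^{3} \left(3 + q\right)$ ($n{\left(q,h \right)} = q \left(3 + q\right) q q = q^{2} \left(3 + q\right) q = q^{3} \left(3 + q\right)$)
$\frac{18234 + 8802}{n{\left(35,39 \right)} - 22535} = \frac{18234 + 8802}{35^{3} \left(3 + 35\right) - 22535} = \frac{27036}{42875 \cdot 38 - 22535} = \frac{27036}{1629250 - 22535} = \frac{27036}{1606715}$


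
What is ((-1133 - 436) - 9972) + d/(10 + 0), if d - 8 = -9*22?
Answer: -11560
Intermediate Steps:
d = -190 (d = 8 - 9*22 = 8 - 198 = -190)
((-1133 - 436) - 9972) + d/(10 + 0) = ((-1133 - 436) - 9972) - 190/(10 + 0) = (-1569 - 9972) - 190/10 = -11541 + (1/10)*(-190) = -11541 - 19 = -11560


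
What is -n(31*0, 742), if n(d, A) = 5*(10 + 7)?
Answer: -85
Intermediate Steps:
n(d, A) = 85 (n(d, A) = 5*17 = 85)
-n(31*0, 742) = -1*85 = -85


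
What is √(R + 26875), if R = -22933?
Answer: 3*√438 ≈ 62.785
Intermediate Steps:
√(R + 26875) = √(-22933 + 26875) = √3942 = 3*√438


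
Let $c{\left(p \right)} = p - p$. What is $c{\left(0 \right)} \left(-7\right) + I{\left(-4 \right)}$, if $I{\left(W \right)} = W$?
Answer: $-4$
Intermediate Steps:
$c{\left(p \right)} = 0$
$c{\left(0 \right)} \left(-7\right) + I{\left(-4 \right)} = 0 \left(-7\right) - 4 = 0 - 4 = -4$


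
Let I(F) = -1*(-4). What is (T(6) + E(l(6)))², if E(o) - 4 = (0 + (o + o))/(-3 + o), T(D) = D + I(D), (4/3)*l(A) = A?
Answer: 400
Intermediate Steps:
l(A) = 3*A/4
I(F) = 4
T(D) = 4 + D (T(D) = D + 4 = 4 + D)
E(o) = 4 + 2*o/(-3 + o) (E(o) = 4 + (0 + (o + o))/(-3 + o) = 4 + (0 + 2*o)/(-3 + o) = 4 + (2*o)/(-3 + o) = 4 + 2*o/(-3 + o))
(T(6) + E(l(6)))² = ((4 + 6) + 6*(-2 + (¾)*6)/(-3 + (¾)*6))² = (10 + 6*(-2 + 9/2)/(-3 + 9/2))² = (10 + 6*(5/2)/(3/2))² = (10 + 6*(⅔)*(5/2))² = (10 + 10)² = 20² = 400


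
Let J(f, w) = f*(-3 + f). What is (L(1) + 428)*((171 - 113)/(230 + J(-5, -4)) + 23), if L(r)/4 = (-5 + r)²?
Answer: 513976/45 ≈ 11422.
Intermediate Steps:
L(r) = 4*(-5 + r)²
(L(1) + 428)*((171 - 113)/(230 + J(-5, -4)) + 23) = (4*(-5 + 1)² + 428)*((171 - 113)/(230 - 5*(-3 - 5)) + 23) = (4*(-4)² + 428)*(58/(230 - 5*(-8)) + 23) = (4*16 + 428)*(58/(230 + 40) + 23) = (64 + 428)*(58/270 + 23) = 492*(58*(1/270) + 23) = 492*(29/135 + 23) = 492*(3134/135) = 513976/45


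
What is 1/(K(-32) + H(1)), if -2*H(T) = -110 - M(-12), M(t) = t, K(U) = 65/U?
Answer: 32/1503 ≈ 0.021291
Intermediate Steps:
H(T) = 49 (H(T) = -(-110 - 1*(-12))/2 = -(-110 + 12)/2 = -1/2*(-98) = 49)
1/(K(-32) + H(1)) = 1/(65/(-32) + 49) = 1/(65*(-1/32) + 49) = 1/(-65/32 + 49) = 1/(1503/32) = 32/1503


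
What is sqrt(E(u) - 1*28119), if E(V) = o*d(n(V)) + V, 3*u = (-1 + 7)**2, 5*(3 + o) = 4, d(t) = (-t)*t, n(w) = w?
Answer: 3*I*sqrt(77195)/5 ≈ 166.7*I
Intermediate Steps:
d(t) = -t**2
o = -11/5 (o = -3 + (1/5)*4 = -3 + 4/5 = -11/5 ≈ -2.2000)
u = 12 (u = (-1 + 7)**2/3 = (1/3)*6**2 = (1/3)*36 = 12)
E(V) = V + 11*V**2/5 (E(V) = -(-11)*V**2/5 + V = 11*V**2/5 + V = V + 11*V**2/5)
sqrt(E(u) - 1*28119) = sqrt((1/5)*12*(5 + 11*12) - 1*28119) = sqrt((1/5)*12*(5 + 132) - 28119) = sqrt((1/5)*12*137 - 28119) = sqrt(1644/5 - 28119) = sqrt(-138951/5) = 3*I*sqrt(77195)/5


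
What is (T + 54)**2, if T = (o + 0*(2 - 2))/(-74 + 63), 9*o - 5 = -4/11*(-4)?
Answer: 3449800225/1185921 ≈ 2909.0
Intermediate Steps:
o = 71/99 (o = 5/9 + (-4/11*(-4))/9 = 5/9 + (1/9)*(16/11) = 5/9 + 16/99 = 71/99 ≈ 0.71717)
T = -71/1089 (T = (71/99 + 0*(2 - 2))/(-74 + 63) = (71/99 + 0*0)/(-11) = (71/99 + 0)*(-1/11) = (71/99)*(-1/11) = -71/1089 ≈ -0.065197)
(T + 54)**2 = (-71/1089 + 54)**2 = (58735/1089)**2 = 3449800225/1185921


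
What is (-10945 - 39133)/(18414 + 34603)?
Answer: -50078/53017 ≈ -0.94456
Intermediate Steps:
(-10945 - 39133)/(18414 + 34603) = -50078/53017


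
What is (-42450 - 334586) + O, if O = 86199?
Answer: -290837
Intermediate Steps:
(-42450 - 334586) + O = (-42450 - 334586) + 86199 = -377036 + 86199 = -290837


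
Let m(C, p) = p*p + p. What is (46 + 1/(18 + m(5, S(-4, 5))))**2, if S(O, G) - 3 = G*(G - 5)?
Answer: 1907161/900 ≈ 2119.1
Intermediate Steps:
S(O, G) = 3 + G*(-5 + G) (S(O, G) = 3 + G*(G - 5) = 3 + G*(-5 + G))
m(C, p) = p + p**2 (m(C, p) = p**2 + p = p + p**2)
(46 + 1/(18 + m(5, S(-4, 5))))**2 = (46 + 1/(18 + (3 + 5**2 - 5*5)*(1 + (3 + 5**2 - 5*5))))**2 = (46 + 1/(18 + (3 + 25 - 25)*(1 + (3 + 25 - 25))))**2 = (46 + 1/(18 + 3*(1 + 3)))**2 = (46 + 1/(18 + 3*4))**2 = (46 + 1/(18 + 12))**2 = (46 + 1/30)**2 = (1381/30)**2 = 1907161/900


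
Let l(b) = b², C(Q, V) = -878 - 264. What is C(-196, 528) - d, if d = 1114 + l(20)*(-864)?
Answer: 343344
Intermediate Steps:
C(Q, V) = -1142
d = -344486 (d = 1114 + 20²*(-864) = 1114 + 400*(-864) = 1114 - 345600 = -344486)
C(-196, 528) - d = -1142 - 1*(-344486) = -1142 + 344486 = 343344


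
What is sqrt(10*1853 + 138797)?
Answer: sqrt(157327) ≈ 396.64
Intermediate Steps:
sqrt(10*1853 + 138797) = sqrt(18530 + 138797) = sqrt(157327)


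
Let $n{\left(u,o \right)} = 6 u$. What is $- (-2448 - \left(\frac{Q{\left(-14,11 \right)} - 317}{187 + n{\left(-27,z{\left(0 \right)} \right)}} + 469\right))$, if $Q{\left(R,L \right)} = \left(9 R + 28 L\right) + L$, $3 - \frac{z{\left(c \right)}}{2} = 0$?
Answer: $\frac{72801}{25} \approx 2912.0$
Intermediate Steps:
$z{\left(c \right)} = 6$ ($z{\left(c \right)} = 6 - 0 = 6 + 0 = 6$)
$Q{\left(R,L \right)} = 9 R + 29 L$
$- (-2448 - \left(\frac{Q{\left(-14,11 \right)} - 317}{187 + n{\left(-27,z{\left(0 \right)} \right)}} + 469\right)) = - (-2448 - \left(\frac{\left(9 \left(-14\right) + 29 \cdot 11\right) - 317}{187 + 6 \left(-27\right)} + 469\right)) = - (-2448 - \left(\frac{\left(-126 + 319\right) - 317}{187 - 162} + 469\right)) = - (-2448 - \left(\frac{193 - 317}{25} + 469\right)) = - (-2448 - \left(\left(-124\right) \frac{1}{25} + 469\right)) = - (-2448 - \left(- \frac{124}{25} + 469\right)) = - (-2448 - \frac{11601}{25}) = \left(-1\right) \left(- \frac{72801}{25}\right) = \frac{72801}{25}$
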